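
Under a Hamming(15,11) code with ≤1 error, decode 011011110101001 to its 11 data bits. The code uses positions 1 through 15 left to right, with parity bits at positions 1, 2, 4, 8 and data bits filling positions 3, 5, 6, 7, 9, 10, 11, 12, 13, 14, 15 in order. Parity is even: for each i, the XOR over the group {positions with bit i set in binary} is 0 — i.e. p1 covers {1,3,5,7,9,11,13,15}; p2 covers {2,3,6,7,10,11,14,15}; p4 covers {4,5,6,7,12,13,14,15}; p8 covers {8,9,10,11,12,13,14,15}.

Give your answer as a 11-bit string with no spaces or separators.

s1 (pos 1,3,5,7,9,11,13,15): 0⊕1⊕1⊕1⊕0⊕0⊕0⊕1 = 0
s2 (pos 2,3,6,7,10,11,14,15): 1⊕1⊕1⊕1⊕1⊕0⊕0⊕1 = 0
s4 (pos 4,5,6,7,12,13,14,15): 0⊕1⊕1⊕1⊕1⊕0⊕0⊕1 = 1
s8 (pos 8,9,10,11,12,13,14,15): 1⊕0⊕1⊕0⊕1⊕0⊕0⊕1 = 0
Syndrome s8…s1 = 0100 → error at position 4.
Flip position 4: 011011110101001 → 011111110101001
Read data bits from positions 3,5,6,7,9,10,11,12,13,14,15: 11110101001

11110101001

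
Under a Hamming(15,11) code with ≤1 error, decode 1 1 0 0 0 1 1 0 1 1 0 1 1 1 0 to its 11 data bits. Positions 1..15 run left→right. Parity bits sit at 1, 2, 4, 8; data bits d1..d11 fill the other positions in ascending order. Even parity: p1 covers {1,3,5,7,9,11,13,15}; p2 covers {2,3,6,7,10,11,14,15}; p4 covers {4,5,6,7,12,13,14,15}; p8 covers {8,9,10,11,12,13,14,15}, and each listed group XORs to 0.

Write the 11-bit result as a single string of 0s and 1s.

s1 (pos 1,3,5,7,9,11,13,15): 1⊕0⊕0⊕1⊕1⊕0⊕1⊕0 = 0
s2 (pos 2,3,6,7,10,11,14,15): 1⊕0⊕1⊕1⊕1⊕0⊕1⊕0 = 1
s4 (pos 4,5,6,7,12,13,14,15): 0⊕0⊕1⊕1⊕1⊕1⊕1⊕0 = 1
s8 (pos 8,9,10,11,12,13,14,15): 0⊕1⊕1⊕0⊕1⊕1⊕1⊕0 = 1
Syndrome s8…s1 = 1110 → error at position 14.
Flip position 14: 110001101101110 → 110001101101100
Read data bits from positions 3,5,6,7,9,10,11,12,13,14,15: 00111101100

00111101100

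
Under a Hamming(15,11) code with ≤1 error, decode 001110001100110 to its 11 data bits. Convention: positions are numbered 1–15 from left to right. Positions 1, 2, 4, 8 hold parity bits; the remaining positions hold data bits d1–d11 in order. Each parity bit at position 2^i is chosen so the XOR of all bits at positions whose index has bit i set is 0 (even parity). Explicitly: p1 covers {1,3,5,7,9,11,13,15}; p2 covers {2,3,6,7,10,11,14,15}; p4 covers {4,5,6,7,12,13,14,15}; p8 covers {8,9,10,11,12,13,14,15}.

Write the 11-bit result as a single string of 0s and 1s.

s1 (pos 1,3,5,7,9,11,13,15): 0⊕1⊕1⊕0⊕1⊕0⊕1⊕0 = 0
s2 (pos 2,3,6,7,10,11,14,15): 0⊕1⊕0⊕0⊕1⊕0⊕1⊕0 = 1
s4 (pos 4,5,6,7,12,13,14,15): 1⊕1⊕0⊕0⊕0⊕1⊕1⊕0 = 0
s8 (pos 8,9,10,11,12,13,14,15): 0⊕1⊕1⊕0⊕0⊕1⊕1⊕0 = 0
Syndrome s8…s1 = 0010 → error at position 2.
Flip position 2: 001110001100110 → 011110001100110
Read data bits from positions 3,5,6,7,9,10,11,12,13,14,15: 11001100110

11001100110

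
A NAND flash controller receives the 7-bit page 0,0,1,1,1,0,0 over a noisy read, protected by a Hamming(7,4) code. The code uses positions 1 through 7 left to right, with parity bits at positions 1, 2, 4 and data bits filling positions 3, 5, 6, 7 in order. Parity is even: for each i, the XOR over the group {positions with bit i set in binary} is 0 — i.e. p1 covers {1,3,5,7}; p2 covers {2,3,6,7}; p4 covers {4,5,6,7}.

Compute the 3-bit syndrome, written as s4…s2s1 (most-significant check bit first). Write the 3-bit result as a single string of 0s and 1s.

010

s1 (pos 1,3,5,7): 0⊕1⊕1⊕0 = 0
s2 (pos 2,3,6,7): 0⊕1⊕0⊕0 = 1
s4 (pos 4,5,6,7): 1⊕1⊕0⊕0 = 0
Syndrome s4…s1 = 010 → error at position 2.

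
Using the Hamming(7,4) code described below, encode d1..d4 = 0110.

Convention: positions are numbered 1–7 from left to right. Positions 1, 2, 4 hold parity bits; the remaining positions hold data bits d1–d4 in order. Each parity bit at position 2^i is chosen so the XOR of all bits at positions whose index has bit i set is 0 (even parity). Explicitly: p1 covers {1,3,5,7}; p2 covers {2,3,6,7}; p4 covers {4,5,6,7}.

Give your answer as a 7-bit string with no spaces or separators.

1100110

Place data at non-parity positions: p1 p2 0 p4 1 1 0
p1 (pos 1,3,5,7): XOR of data positions = 0⊕1⊕0 = 1
p2 (pos 2,3,6,7): XOR of data positions = 0⊕1⊕0 = 1
p4 (pos 4,5,6,7): XOR of data positions = 1⊕1⊕0 = 0
Codeword: 1100110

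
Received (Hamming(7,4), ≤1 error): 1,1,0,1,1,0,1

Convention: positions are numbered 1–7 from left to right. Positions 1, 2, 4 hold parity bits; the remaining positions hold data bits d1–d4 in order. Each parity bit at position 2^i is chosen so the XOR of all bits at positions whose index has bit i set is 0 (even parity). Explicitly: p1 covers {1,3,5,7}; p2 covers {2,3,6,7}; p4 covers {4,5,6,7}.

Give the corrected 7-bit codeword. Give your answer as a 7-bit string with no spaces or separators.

1101001

s1 (pos 1,3,5,7): 1⊕0⊕1⊕1 = 1
s2 (pos 2,3,6,7): 1⊕0⊕0⊕1 = 0
s4 (pos 4,5,6,7): 1⊕1⊕0⊕1 = 1
Syndrome s4…s1 = 101 → error at position 5.
Flip position 5: 1101101 → 1101001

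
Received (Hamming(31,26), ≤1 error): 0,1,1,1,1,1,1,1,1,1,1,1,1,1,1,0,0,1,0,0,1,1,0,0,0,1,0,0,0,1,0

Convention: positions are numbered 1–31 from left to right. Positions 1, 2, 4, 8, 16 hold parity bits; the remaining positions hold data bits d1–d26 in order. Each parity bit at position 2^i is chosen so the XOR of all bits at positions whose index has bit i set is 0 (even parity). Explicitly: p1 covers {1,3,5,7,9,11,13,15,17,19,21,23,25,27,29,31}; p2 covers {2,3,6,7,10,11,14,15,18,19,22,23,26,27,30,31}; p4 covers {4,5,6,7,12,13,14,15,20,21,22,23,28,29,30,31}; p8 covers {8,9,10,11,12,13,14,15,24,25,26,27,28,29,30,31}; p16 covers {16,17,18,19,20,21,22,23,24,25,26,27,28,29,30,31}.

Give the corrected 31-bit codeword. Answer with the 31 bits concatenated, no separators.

s1 (pos 1,3,5,7,9,11,13,15,17,19,21,23,25,27,29,31): 0⊕1⊕1⊕1⊕1⊕1⊕1⊕1⊕0⊕0⊕1⊕0⊕0⊕0⊕0⊕0 = 0
s2 (pos 2,3,6,7,10,11,14,15,18,19,22,23,26,27,30,31): 1⊕1⊕1⊕1⊕1⊕1⊕1⊕1⊕1⊕0⊕1⊕0⊕1⊕0⊕1⊕0 = 0
s4 (pos 4,5,6,7,12,13,14,15,20,21,22,23,28,29,30,31): 1⊕1⊕1⊕1⊕1⊕1⊕1⊕1⊕0⊕1⊕1⊕0⊕0⊕0⊕1⊕0 = 1
s8 (pos 8,9,10,11,12,13,14,15,24,25,26,27,28,29,30,31): 1⊕1⊕1⊕1⊕1⊕1⊕1⊕1⊕0⊕0⊕1⊕0⊕0⊕0⊕1⊕0 = 0
s16 (pos 16,17,18,19,20,21,22,23,24,25,26,27,28,29,30,31): 0⊕0⊕1⊕0⊕0⊕1⊕1⊕0⊕0⊕0⊕1⊕0⊕0⊕0⊕1⊕0 = 1
Syndrome s16…s1 = 10100 → error at position 20.
Flip position 20: 0111111111111110010011000100010 → 0111111111111110010111000100010

0111111111111110010111000100010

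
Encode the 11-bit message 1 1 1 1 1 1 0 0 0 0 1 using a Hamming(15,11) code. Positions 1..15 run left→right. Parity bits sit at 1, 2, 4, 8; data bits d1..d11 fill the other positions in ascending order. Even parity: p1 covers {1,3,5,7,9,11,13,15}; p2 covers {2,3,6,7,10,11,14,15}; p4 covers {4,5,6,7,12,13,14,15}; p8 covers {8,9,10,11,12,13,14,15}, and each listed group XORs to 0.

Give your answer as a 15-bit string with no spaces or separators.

Place data at non-parity positions: p1 p2 1 p4 1 1 1 p8 1 1 0 0 0 0 1
p1 (pos 1,3,5,7,9,11,13,15): XOR of data positions = 1⊕1⊕1⊕1⊕0⊕0⊕1 = 1
p2 (pos 2,3,6,7,10,11,14,15): XOR of data positions = 1⊕1⊕1⊕1⊕0⊕0⊕1 = 1
p4 (pos 4,5,6,7,12,13,14,15): XOR of data positions = 1⊕1⊕1⊕0⊕0⊕0⊕1 = 0
p8 (pos 8,9,10,11,12,13,14,15): XOR of data positions = 1⊕1⊕0⊕0⊕0⊕0⊕1 = 1
Codeword: 111011111100001

111011111100001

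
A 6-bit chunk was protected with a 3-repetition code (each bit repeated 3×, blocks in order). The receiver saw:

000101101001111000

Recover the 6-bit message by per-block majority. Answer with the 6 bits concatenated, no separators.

011010

Block 1 (000): 0 ones → 0
Block 2 (101): 2 ones → 1
Block 3 (101): 2 ones → 1
Block 4 (001): 1 one → 0
Block 5 (111): 3 ones → 1
Block 6 (000): 0 ones → 0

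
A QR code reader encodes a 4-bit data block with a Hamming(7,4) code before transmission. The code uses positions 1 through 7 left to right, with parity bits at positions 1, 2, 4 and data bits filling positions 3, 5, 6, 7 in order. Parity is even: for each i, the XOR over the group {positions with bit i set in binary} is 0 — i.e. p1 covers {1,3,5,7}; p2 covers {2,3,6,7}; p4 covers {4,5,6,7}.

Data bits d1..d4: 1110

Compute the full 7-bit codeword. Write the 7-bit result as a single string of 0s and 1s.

Place data at non-parity positions: p1 p2 1 p4 1 1 0
p1 (pos 1,3,5,7): XOR of data positions = 1⊕1⊕0 = 0
p2 (pos 2,3,6,7): XOR of data positions = 1⊕1⊕0 = 0
p4 (pos 4,5,6,7): XOR of data positions = 1⊕1⊕0 = 0
Codeword: 0010110

0010110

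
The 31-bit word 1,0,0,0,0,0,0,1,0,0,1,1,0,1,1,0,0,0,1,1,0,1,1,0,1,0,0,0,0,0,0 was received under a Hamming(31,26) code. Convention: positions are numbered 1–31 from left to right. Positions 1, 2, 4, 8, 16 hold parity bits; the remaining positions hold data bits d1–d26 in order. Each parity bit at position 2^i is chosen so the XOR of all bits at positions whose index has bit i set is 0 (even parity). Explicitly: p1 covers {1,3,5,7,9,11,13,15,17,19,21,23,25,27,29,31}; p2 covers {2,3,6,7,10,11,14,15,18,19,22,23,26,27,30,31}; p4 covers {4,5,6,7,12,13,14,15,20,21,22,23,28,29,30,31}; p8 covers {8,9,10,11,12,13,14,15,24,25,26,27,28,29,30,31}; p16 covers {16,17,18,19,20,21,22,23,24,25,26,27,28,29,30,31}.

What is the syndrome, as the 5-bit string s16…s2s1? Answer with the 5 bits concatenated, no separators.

s1 (pos 1,3,5,7,9,11,13,15,17,19,21,23,25,27,29,31): 1⊕0⊕0⊕0⊕0⊕1⊕0⊕1⊕0⊕1⊕0⊕1⊕1⊕0⊕0⊕0 = 0
s2 (pos 2,3,6,7,10,11,14,15,18,19,22,23,26,27,30,31): 0⊕0⊕0⊕0⊕0⊕1⊕1⊕1⊕0⊕1⊕1⊕1⊕0⊕0⊕0⊕0 = 0
s4 (pos 4,5,6,7,12,13,14,15,20,21,22,23,28,29,30,31): 0⊕0⊕0⊕0⊕1⊕0⊕1⊕1⊕1⊕0⊕1⊕1⊕0⊕0⊕0⊕0 = 0
s8 (pos 8,9,10,11,12,13,14,15,24,25,26,27,28,29,30,31): 1⊕0⊕0⊕1⊕1⊕0⊕1⊕1⊕0⊕1⊕0⊕0⊕0⊕0⊕0⊕0 = 0
s16 (pos 16,17,18,19,20,21,22,23,24,25,26,27,28,29,30,31): 0⊕0⊕0⊕1⊕1⊕0⊕1⊕1⊕0⊕1⊕0⊕0⊕0⊕0⊕0⊕0 = 1
Syndrome s16…s1 = 10000 → error at position 16.

10000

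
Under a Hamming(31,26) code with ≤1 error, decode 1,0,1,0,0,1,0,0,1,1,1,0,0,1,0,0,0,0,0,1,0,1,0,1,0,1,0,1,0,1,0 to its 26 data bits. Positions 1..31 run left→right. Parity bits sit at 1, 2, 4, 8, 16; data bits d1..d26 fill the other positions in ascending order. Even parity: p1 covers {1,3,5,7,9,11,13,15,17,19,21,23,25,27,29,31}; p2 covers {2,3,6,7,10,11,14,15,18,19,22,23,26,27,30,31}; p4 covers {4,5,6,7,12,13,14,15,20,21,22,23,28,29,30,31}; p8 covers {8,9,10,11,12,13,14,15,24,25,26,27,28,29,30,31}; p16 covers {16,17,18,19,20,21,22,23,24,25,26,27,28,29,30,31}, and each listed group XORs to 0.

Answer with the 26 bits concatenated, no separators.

s1 (pos 1,3,5,7,9,11,13,15,17,19,21,23,25,27,29,31): 1⊕1⊕0⊕0⊕1⊕1⊕0⊕0⊕0⊕0⊕0⊕0⊕0⊕0⊕0⊕0 = 0
s2 (pos 2,3,6,7,10,11,14,15,18,19,22,23,26,27,30,31): 0⊕1⊕1⊕0⊕1⊕1⊕1⊕0⊕0⊕0⊕1⊕0⊕1⊕0⊕1⊕0 = 0
s4 (pos 4,5,6,7,12,13,14,15,20,21,22,23,28,29,30,31): 0⊕0⊕1⊕0⊕0⊕0⊕1⊕0⊕1⊕0⊕1⊕0⊕1⊕0⊕1⊕0 = 0
s8 (pos 8,9,10,11,12,13,14,15,24,25,26,27,28,29,30,31): 0⊕1⊕1⊕1⊕0⊕0⊕1⊕0⊕1⊕0⊕1⊕0⊕1⊕0⊕1⊕0 = 0
s16 (pos 16,17,18,19,20,21,22,23,24,25,26,27,28,29,30,31): 0⊕0⊕0⊕0⊕1⊕0⊕1⊕0⊕1⊕0⊕1⊕0⊕1⊕0⊕1⊕0 = 0
Syndrome s16…s1 = 00000 → no error.
Read data bits from positions 3,5,6,7,9,10,11,12,13,14,15,17,18,19,20,21,22,23,24,25,26,27,28,29,30,31: 10101110010000101010101010

10101110010000101010101010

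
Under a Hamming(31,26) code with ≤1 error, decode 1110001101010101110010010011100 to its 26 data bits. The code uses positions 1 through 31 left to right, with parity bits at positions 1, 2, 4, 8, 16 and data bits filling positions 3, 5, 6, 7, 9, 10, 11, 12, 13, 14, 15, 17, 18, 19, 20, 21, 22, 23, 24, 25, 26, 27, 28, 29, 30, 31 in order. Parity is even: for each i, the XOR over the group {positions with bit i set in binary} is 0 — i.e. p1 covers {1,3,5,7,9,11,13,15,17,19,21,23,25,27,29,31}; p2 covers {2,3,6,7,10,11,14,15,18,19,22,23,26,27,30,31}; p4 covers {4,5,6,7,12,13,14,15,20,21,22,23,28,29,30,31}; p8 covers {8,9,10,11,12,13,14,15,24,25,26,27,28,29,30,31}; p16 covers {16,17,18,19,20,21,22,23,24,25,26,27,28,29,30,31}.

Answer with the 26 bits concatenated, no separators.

s1 (pos 1,3,5,7,9,11,13,15,17,19,21,23,25,27,29,31): 1⊕1⊕0⊕1⊕0⊕0⊕0⊕0⊕1⊕0⊕1⊕0⊕0⊕1⊕1⊕0 = 1
s2 (pos 2,3,6,7,10,11,14,15,18,19,22,23,26,27,30,31): 1⊕1⊕0⊕1⊕1⊕0⊕1⊕0⊕1⊕0⊕0⊕0⊕0⊕1⊕0⊕0 = 1
s4 (pos 4,5,6,7,12,13,14,15,20,21,22,23,28,29,30,31): 0⊕0⊕0⊕1⊕1⊕0⊕1⊕0⊕0⊕1⊕0⊕0⊕1⊕1⊕0⊕0 = 0
s8 (pos 8,9,10,11,12,13,14,15,24,25,26,27,28,29,30,31): 1⊕0⊕1⊕0⊕1⊕0⊕1⊕0⊕1⊕0⊕0⊕1⊕1⊕1⊕0⊕0 = 0
s16 (pos 16,17,18,19,20,21,22,23,24,25,26,27,28,29,30,31): 1⊕1⊕1⊕0⊕0⊕1⊕0⊕0⊕1⊕0⊕0⊕1⊕1⊕1⊕0⊕0 = 0
Syndrome s16…s1 = 00011 → error at position 3.
Flip position 3: 1110001101010101110010010011100 → 1100001101010101110010010011100
Read data bits from positions 3,5,6,7,9,10,11,12,13,14,15,17,18,19,20,21,22,23,24,25,26,27,28,29,30,31: 00010101010110010010011100

00010101010110010010011100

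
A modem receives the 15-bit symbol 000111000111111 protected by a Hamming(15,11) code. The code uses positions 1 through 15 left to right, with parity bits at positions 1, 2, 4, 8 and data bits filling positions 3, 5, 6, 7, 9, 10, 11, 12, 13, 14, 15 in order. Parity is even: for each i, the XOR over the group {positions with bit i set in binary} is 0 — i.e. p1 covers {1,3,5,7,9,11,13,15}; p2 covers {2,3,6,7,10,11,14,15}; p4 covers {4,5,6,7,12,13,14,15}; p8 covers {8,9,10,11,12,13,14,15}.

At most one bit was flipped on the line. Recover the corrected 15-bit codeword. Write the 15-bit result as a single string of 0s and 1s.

s1 (pos 1,3,5,7,9,11,13,15): 0⊕0⊕1⊕0⊕0⊕1⊕1⊕1 = 0
s2 (pos 2,3,6,7,10,11,14,15): 0⊕0⊕1⊕0⊕1⊕1⊕1⊕1 = 1
s4 (pos 4,5,6,7,12,13,14,15): 1⊕1⊕1⊕0⊕1⊕1⊕1⊕1 = 1
s8 (pos 8,9,10,11,12,13,14,15): 0⊕0⊕1⊕1⊕1⊕1⊕1⊕1 = 0
Syndrome s8…s1 = 0110 → error at position 6.
Flip position 6: 000111000111111 → 000110000111111

000110000111111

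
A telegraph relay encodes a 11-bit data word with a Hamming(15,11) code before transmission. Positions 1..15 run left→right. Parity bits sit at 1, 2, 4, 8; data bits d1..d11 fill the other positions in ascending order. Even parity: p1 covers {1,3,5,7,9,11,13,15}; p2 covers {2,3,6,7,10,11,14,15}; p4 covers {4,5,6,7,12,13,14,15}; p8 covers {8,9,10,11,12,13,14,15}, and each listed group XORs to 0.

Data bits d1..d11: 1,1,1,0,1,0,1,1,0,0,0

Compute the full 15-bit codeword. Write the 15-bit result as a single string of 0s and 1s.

Place data at non-parity positions: p1 p2 1 p4 1 1 0 p8 1 0 1 1 0 0 0
p1 (pos 1,3,5,7,9,11,13,15): XOR of data positions = 1⊕1⊕0⊕1⊕1⊕0⊕0 = 0
p2 (pos 2,3,6,7,10,11,14,15): XOR of data positions = 1⊕1⊕0⊕0⊕1⊕0⊕0 = 1
p4 (pos 4,5,6,7,12,13,14,15): XOR of data positions = 1⊕1⊕0⊕1⊕0⊕0⊕0 = 1
p8 (pos 8,9,10,11,12,13,14,15): XOR of data positions = 1⊕0⊕1⊕1⊕0⊕0⊕0 = 1
Codeword: 011111011011000

011111011011000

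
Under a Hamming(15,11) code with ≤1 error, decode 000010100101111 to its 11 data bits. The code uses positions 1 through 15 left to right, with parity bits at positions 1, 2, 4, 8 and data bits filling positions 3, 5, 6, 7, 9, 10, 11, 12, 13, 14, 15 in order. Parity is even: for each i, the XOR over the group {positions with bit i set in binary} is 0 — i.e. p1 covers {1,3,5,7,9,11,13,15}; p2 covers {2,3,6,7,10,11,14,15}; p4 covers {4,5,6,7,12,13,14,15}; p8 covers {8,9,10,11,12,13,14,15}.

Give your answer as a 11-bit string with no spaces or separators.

s1 (pos 1,3,5,7,9,11,13,15): 0⊕0⊕1⊕1⊕0⊕0⊕1⊕1 = 0
s2 (pos 2,3,6,7,10,11,14,15): 0⊕0⊕0⊕1⊕1⊕0⊕1⊕1 = 0
s4 (pos 4,5,6,7,12,13,14,15): 0⊕1⊕0⊕1⊕1⊕1⊕1⊕1 = 0
s8 (pos 8,9,10,11,12,13,14,15): 0⊕0⊕1⊕0⊕1⊕1⊕1⊕1 = 1
Syndrome s8…s1 = 1000 → error at position 8.
Flip position 8: 000010100101111 → 000010110101111
Read data bits from positions 3,5,6,7,9,10,11,12,13,14,15: 01010101111

01010101111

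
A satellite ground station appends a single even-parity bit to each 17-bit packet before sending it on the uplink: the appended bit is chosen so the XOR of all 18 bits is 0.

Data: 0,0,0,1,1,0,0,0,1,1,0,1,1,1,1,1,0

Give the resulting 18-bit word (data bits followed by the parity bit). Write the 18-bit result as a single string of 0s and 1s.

000110001101111101

XOR of the 17 data bits: 0⊕0⊕0⊕1⊕1⊕0⊕0⊕0⊕1⊕1⊕0⊕1⊕1⊕1⊕1⊕1⊕0 = 1
Parity bit = 1 (so all 18 bits XOR to 0).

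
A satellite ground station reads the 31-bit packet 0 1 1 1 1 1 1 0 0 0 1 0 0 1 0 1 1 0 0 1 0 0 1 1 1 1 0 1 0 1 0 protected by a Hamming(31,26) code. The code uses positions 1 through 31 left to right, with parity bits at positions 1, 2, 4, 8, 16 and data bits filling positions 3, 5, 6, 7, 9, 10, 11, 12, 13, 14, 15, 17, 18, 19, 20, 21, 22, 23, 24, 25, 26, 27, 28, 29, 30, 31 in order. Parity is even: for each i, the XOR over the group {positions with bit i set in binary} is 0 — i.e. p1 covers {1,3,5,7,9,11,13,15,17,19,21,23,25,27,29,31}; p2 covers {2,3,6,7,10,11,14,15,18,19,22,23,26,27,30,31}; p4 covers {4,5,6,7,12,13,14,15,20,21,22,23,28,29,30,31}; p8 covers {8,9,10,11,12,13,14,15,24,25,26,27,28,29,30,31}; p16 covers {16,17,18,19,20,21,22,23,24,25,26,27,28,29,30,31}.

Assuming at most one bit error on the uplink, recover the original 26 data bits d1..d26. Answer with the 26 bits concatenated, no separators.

11110010010100100111101011

s1 (pos 1,3,5,7,9,11,13,15,17,19,21,23,25,27,29,31): 0⊕1⊕1⊕1⊕0⊕1⊕0⊕0⊕1⊕0⊕0⊕1⊕1⊕0⊕0⊕0 = 1
s2 (pos 2,3,6,7,10,11,14,15,18,19,22,23,26,27,30,31): 1⊕1⊕1⊕1⊕0⊕1⊕1⊕0⊕0⊕0⊕0⊕1⊕1⊕0⊕1⊕0 = 1
s4 (pos 4,5,6,7,12,13,14,15,20,21,22,23,28,29,30,31): 1⊕1⊕1⊕1⊕0⊕0⊕1⊕0⊕1⊕0⊕0⊕1⊕1⊕0⊕1⊕0 = 1
s8 (pos 8,9,10,11,12,13,14,15,24,25,26,27,28,29,30,31): 0⊕0⊕0⊕1⊕0⊕0⊕1⊕0⊕1⊕1⊕1⊕0⊕1⊕0⊕1⊕0 = 1
s16 (pos 16,17,18,19,20,21,22,23,24,25,26,27,28,29,30,31): 1⊕1⊕0⊕0⊕1⊕0⊕0⊕1⊕1⊕1⊕1⊕0⊕1⊕0⊕1⊕0 = 1
Syndrome s16…s1 = 11111 → error at position 31.
Flip position 31: 0111111000100101100100111101010 → 0111111000100101100100111101011
Read data bits from positions 3,5,6,7,9,10,11,12,13,14,15,17,18,19,20,21,22,23,24,25,26,27,28,29,30,31: 11110010010100100111101011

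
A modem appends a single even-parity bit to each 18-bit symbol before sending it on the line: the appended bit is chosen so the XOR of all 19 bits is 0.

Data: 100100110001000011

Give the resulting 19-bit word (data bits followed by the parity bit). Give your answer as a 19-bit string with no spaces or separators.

XOR of the 18 data bits: 1⊕0⊕0⊕1⊕0⊕0⊕1⊕1⊕0⊕0⊕0⊕1⊕0⊕0⊕0⊕0⊕1⊕1 = 1
Parity bit = 1 (so all 19 bits XOR to 0).

1001001100010000111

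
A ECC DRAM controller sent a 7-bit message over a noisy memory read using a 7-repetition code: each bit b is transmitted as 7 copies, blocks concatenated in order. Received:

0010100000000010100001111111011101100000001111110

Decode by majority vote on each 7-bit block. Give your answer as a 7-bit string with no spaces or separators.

Block 1 (0010100): 2 ones → 0
Block 2 (0000000): 0 ones → 0
Block 3 (1010000): 2 ones → 0
Block 4 (1111111): 7 ones → 1
Block 5 (0111011): 5 ones → 1
Block 6 (0000000): 0 ones → 0
Block 7 (1111110): 6 ones → 1

0001101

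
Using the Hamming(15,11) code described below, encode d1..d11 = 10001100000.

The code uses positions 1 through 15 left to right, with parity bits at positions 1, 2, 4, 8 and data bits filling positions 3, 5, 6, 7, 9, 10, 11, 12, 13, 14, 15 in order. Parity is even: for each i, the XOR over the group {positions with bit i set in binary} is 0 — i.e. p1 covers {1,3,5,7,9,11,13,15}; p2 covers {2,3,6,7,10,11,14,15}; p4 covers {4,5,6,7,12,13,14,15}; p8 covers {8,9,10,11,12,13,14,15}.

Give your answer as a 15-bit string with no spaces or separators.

Place data at non-parity positions: p1 p2 1 p4 0 0 0 p8 1 1 0 0 0 0 0
p1 (pos 1,3,5,7,9,11,13,15): XOR of data positions = 1⊕0⊕0⊕1⊕0⊕0⊕0 = 0
p2 (pos 2,3,6,7,10,11,14,15): XOR of data positions = 1⊕0⊕0⊕1⊕0⊕0⊕0 = 0
p4 (pos 4,5,6,7,12,13,14,15): XOR of data positions = 0⊕0⊕0⊕0⊕0⊕0⊕0 = 0
p8 (pos 8,9,10,11,12,13,14,15): XOR of data positions = 1⊕1⊕0⊕0⊕0⊕0⊕0 = 0
Codeword: 001000001100000

001000001100000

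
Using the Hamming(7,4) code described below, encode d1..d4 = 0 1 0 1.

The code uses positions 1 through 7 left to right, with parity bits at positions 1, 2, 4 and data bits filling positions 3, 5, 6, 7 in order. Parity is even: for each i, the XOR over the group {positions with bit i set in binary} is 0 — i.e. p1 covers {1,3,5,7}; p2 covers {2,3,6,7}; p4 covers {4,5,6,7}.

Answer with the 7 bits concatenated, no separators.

0100101

Place data at non-parity positions: p1 p2 0 p4 1 0 1
p1 (pos 1,3,5,7): XOR of data positions = 0⊕1⊕1 = 0
p2 (pos 2,3,6,7): XOR of data positions = 0⊕0⊕1 = 1
p4 (pos 4,5,6,7): XOR of data positions = 1⊕0⊕1 = 0
Codeword: 0100101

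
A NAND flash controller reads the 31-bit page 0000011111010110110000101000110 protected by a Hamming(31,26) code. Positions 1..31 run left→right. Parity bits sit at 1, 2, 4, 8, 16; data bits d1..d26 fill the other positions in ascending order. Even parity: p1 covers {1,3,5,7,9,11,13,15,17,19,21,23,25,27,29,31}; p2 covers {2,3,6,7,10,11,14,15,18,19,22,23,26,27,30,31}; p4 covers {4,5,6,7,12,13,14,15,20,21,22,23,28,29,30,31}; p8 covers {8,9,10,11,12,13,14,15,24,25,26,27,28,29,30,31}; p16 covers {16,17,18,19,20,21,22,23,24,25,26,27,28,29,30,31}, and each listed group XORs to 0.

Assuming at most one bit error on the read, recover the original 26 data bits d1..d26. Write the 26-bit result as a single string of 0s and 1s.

00110101011110000101000110

s1 (pos 1,3,5,7,9,11,13,15,17,19,21,23,25,27,29,31): 0⊕0⊕0⊕1⊕1⊕0⊕0⊕1⊕1⊕0⊕0⊕1⊕1⊕0⊕1⊕0 = 1
s2 (pos 2,3,6,7,10,11,14,15,18,19,22,23,26,27,30,31): 0⊕0⊕1⊕1⊕1⊕0⊕1⊕1⊕1⊕0⊕0⊕1⊕0⊕0⊕1⊕0 = 0
s4 (pos 4,5,6,7,12,13,14,15,20,21,22,23,28,29,30,31): 0⊕0⊕1⊕1⊕1⊕0⊕1⊕1⊕0⊕0⊕0⊕1⊕0⊕1⊕1⊕0 = 0
s8 (pos 8,9,10,11,12,13,14,15,24,25,26,27,28,29,30,31): 1⊕1⊕1⊕0⊕1⊕0⊕1⊕1⊕0⊕1⊕0⊕0⊕0⊕1⊕1⊕0 = 1
s16 (pos 16,17,18,19,20,21,22,23,24,25,26,27,28,29,30,31): 0⊕1⊕1⊕0⊕0⊕0⊕0⊕1⊕0⊕1⊕0⊕0⊕0⊕1⊕1⊕0 = 0
Syndrome s16…s1 = 01001 → error at position 9.
Flip position 9: 0000011111010110110000101000110 → 0000011101010110110000101000110
Read data bits from positions 3,5,6,7,9,10,11,12,13,14,15,17,18,19,20,21,22,23,24,25,26,27,28,29,30,31: 00110101011110000101000110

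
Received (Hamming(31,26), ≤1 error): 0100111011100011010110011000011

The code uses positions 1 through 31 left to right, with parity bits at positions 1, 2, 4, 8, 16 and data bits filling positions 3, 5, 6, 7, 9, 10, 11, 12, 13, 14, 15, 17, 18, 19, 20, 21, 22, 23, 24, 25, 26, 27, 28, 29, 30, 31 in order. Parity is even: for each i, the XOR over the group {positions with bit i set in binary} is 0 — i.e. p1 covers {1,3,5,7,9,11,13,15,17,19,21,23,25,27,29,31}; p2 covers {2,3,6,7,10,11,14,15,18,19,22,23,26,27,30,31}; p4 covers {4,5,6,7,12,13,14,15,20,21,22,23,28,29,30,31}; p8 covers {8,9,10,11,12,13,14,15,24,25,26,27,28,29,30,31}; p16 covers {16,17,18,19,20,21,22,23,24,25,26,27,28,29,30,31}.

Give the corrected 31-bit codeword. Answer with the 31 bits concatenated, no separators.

s1 (pos 1,3,5,7,9,11,13,15,17,19,21,23,25,27,29,31): 0⊕0⊕1⊕1⊕1⊕1⊕0⊕1⊕0⊕0⊕1⊕0⊕1⊕0⊕0⊕1 = 0
s2 (pos 2,3,6,7,10,11,14,15,18,19,22,23,26,27,30,31): 1⊕0⊕1⊕1⊕1⊕1⊕0⊕1⊕1⊕0⊕0⊕0⊕0⊕0⊕1⊕1 = 1
s4 (pos 4,5,6,7,12,13,14,15,20,21,22,23,28,29,30,31): 0⊕1⊕1⊕1⊕0⊕0⊕0⊕1⊕1⊕1⊕0⊕0⊕0⊕0⊕1⊕1 = 0
s8 (pos 8,9,10,11,12,13,14,15,24,25,26,27,28,29,30,31): 0⊕1⊕1⊕1⊕0⊕0⊕0⊕1⊕1⊕1⊕0⊕0⊕0⊕0⊕1⊕1 = 0
s16 (pos 16,17,18,19,20,21,22,23,24,25,26,27,28,29,30,31): 1⊕0⊕1⊕0⊕1⊕1⊕0⊕0⊕1⊕1⊕0⊕0⊕0⊕0⊕1⊕1 = 0
Syndrome s16…s1 = 00010 → error at position 2.
Flip position 2: 0100111011100011010110011000011 → 0000111011100011010110011000011

0000111011100011010110011000011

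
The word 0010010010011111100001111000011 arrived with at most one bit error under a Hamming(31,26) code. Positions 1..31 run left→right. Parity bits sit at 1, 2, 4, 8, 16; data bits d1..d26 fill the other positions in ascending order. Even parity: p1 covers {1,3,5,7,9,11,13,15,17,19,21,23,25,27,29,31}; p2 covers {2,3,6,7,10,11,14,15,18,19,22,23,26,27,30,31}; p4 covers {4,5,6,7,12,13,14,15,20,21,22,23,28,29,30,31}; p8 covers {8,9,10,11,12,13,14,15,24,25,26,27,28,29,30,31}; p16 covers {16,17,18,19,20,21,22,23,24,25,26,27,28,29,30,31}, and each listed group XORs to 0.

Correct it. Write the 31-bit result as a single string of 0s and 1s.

s1 (pos 1,3,5,7,9,11,13,15,17,19,21,23,25,27,29,31): 0⊕1⊕0⊕0⊕1⊕0⊕1⊕1⊕1⊕0⊕0⊕1⊕1⊕0⊕0⊕1 = 0
s2 (pos 2,3,6,7,10,11,14,15,18,19,22,23,26,27,30,31): 0⊕1⊕1⊕0⊕0⊕0⊕1⊕1⊕0⊕0⊕1⊕1⊕0⊕0⊕1⊕1 = 0
s4 (pos 4,5,6,7,12,13,14,15,20,21,22,23,28,29,30,31): 0⊕0⊕1⊕0⊕1⊕1⊕1⊕1⊕0⊕0⊕1⊕1⊕0⊕0⊕1⊕1 = 1
s8 (pos 8,9,10,11,12,13,14,15,24,25,26,27,28,29,30,31): 0⊕1⊕0⊕0⊕1⊕1⊕1⊕1⊕1⊕1⊕0⊕0⊕0⊕0⊕1⊕1 = 1
s16 (pos 16,17,18,19,20,21,22,23,24,25,26,27,28,29,30,31): 1⊕1⊕0⊕0⊕0⊕0⊕1⊕1⊕1⊕1⊕0⊕0⊕0⊕0⊕1⊕1 = 0
Syndrome s16…s1 = 01100 → error at position 12.
Flip position 12: 0010010010011111100001111000011 → 0010010010001111100001111000011

0010010010001111100001111000011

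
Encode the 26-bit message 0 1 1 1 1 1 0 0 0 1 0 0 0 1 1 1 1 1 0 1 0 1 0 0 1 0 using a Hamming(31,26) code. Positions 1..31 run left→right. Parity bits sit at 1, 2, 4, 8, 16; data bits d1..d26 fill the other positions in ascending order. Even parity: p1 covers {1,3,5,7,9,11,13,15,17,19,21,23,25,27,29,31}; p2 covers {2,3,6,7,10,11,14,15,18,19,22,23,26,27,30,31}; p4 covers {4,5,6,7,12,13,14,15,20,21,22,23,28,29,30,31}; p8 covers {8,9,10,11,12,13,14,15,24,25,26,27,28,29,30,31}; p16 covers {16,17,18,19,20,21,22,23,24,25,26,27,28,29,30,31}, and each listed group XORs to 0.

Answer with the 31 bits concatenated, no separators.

Place data at non-parity positions: p1 p2 0 p4 1 1 1 p8 1 1 0 0 0 1 0 p16 0 0 1 1 1 1 1 0 1 0 1 0 0 1 0
p1 (pos 1,3,5,7,9,11,13,15,17,19,21,23,25,27,29,31): XOR of data positions = 0⊕1⊕1⊕1⊕0⊕0⊕0⊕0⊕1⊕1⊕1⊕1⊕1⊕0⊕0 = 0
p2 (pos 2,3,6,7,10,11,14,15,18,19,22,23,26,27,30,31): XOR of data positions = 0⊕1⊕1⊕1⊕0⊕1⊕0⊕0⊕1⊕1⊕1⊕0⊕1⊕1⊕0 = 1
p4 (pos 4,5,6,7,12,13,14,15,20,21,22,23,28,29,30,31): XOR of data positions = 1⊕1⊕1⊕0⊕0⊕1⊕0⊕1⊕1⊕1⊕1⊕0⊕0⊕1⊕0 = 1
p8 (pos 8,9,10,11,12,13,14,15,24,25,26,27,28,29,30,31): XOR of data positions = 1⊕1⊕0⊕0⊕0⊕1⊕0⊕0⊕1⊕0⊕1⊕0⊕0⊕1⊕0 = 0
p16 (pos 16,17,18,19,20,21,22,23,24,25,26,27,28,29,30,31): XOR of data positions = 0⊕0⊕1⊕1⊕1⊕1⊕1⊕0⊕1⊕0⊕1⊕0⊕0⊕1⊕0 = 0
Codeword: 0101111011000100001111101010010

0101111011000100001111101010010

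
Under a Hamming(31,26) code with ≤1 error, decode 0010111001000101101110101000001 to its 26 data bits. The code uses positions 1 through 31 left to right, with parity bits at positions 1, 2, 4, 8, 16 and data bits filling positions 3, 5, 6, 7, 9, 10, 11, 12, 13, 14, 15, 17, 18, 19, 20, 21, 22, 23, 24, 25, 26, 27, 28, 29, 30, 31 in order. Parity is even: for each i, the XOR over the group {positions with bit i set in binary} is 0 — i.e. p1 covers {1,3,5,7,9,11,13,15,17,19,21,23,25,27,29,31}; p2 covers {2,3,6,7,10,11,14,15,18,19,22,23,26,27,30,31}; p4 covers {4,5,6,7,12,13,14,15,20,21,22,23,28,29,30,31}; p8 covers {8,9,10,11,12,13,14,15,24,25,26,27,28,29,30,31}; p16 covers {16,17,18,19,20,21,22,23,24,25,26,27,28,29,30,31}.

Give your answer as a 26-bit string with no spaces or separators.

11110100010101110101000001

s1 (pos 1,3,5,7,9,11,13,15,17,19,21,23,25,27,29,31): 0⊕1⊕1⊕1⊕0⊕0⊕0⊕0⊕1⊕1⊕1⊕1⊕1⊕0⊕0⊕1 = 1
s2 (pos 2,3,6,7,10,11,14,15,18,19,22,23,26,27,30,31): 0⊕1⊕1⊕1⊕1⊕0⊕1⊕0⊕0⊕1⊕0⊕1⊕0⊕0⊕0⊕1 = 0
s4 (pos 4,5,6,7,12,13,14,15,20,21,22,23,28,29,30,31): 0⊕1⊕1⊕1⊕0⊕0⊕1⊕0⊕1⊕1⊕0⊕1⊕0⊕0⊕0⊕1 = 0
s8 (pos 8,9,10,11,12,13,14,15,24,25,26,27,28,29,30,31): 0⊕0⊕1⊕0⊕0⊕0⊕1⊕0⊕0⊕1⊕0⊕0⊕0⊕0⊕0⊕1 = 0
s16 (pos 16,17,18,19,20,21,22,23,24,25,26,27,28,29,30,31): 1⊕1⊕0⊕1⊕1⊕1⊕0⊕1⊕0⊕1⊕0⊕0⊕0⊕0⊕0⊕1 = 0
Syndrome s16…s1 = 00001 → error at position 1.
Flip position 1: 0010111001000101101110101000001 → 1010111001000101101110101000001
Read data bits from positions 3,5,6,7,9,10,11,12,13,14,15,17,18,19,20,21,22,23,24,25,26,27,28,29,30,31: 11110100010101110101000001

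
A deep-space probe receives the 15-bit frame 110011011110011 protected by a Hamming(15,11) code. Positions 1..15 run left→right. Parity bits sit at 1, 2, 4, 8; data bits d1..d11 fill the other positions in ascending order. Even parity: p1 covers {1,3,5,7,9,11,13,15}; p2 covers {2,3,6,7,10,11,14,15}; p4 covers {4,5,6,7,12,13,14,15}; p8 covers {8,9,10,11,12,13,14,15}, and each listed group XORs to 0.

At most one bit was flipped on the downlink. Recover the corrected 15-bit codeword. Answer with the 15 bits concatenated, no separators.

010011011110011

s1 (pos 1,3,5,7,9,11,13,15): 1⊕0⊕1⊕0⊕1⊕1⊕0⊕1 = 1
s2 (pos 2,3,6,7,10,11,14,15): 1⊕0⊕1⊕0⊕1⊕1⊕1⊕1 = 0
s4 (pos 4,5,6,7,12,13,14,15): 0⊕1⊕1⊕0⊕0⊕0⊕1⊕1 = 0
s8 (pos 8,9,10,11,12,13,14,15): 1⊕1⊕1⊕1⊕0⊕0⊕1⊕1 = 0
Syndrome s8…s1 = 0001 → error at position 1.
Flip position 1: 110011011110011 → 010011011110011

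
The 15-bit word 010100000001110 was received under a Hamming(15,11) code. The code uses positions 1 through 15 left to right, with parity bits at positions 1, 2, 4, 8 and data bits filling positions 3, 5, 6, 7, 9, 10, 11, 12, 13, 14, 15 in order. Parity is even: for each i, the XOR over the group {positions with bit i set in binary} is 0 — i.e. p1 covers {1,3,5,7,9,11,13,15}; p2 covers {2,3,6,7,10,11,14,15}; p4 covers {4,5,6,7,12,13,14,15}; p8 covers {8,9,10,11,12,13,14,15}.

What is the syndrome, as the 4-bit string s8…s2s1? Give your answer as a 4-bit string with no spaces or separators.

1001

s1 (pos 1,3,5,7,9,11,13,15): 0⊕0⊕0⊕0⊕0⊕0⊕1⊕0 = 1
s2 (pos 2,3,6,7,10,11,14,15): 1⊕0⊕0⊕0⊕0⊕0⊕1⊕0 = 0
s4 (pos 4,5,6,7,12,13,14,15): 1⊕0⊕0⊕0⊕1⊕1⊕1⊕0 = 0
s8 (pos 8,9,10,11,12,13,14,15): 0⊕0⊕0⊕0⊕1⊕1⊕1⊕0 = 1
Syndrome s8…s1 = 1001 → error at position 9.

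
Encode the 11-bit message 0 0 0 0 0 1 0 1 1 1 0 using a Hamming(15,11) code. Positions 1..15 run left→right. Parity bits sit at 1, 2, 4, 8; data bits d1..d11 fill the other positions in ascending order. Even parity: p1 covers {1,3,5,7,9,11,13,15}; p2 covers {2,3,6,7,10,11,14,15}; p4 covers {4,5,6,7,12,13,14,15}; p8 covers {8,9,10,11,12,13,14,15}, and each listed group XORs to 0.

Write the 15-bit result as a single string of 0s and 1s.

100100000101110

Place data at non-parity positions: p1 p2 0 p4 0 0 0 p8 0 1 0 1 1 1 0
p1 (pos 1,3,5,7,9,11,13,15): XOR of data positions = 0⊕0⊕0⊕0⊕0⊕1⊕0 = 1
p2 (pos 2,3,6,7,10,11,14,15): XOR of data positions = 0⊕0⊕0⊕1⊕0⊕1⊕0 = 0
p4 (pos 4,5,6,7,12,13,14,15): XOR of data positions = 0⊕0⊕0⊕1⊕1⊕1⊕0 = 1
p8 (pos 8,9,10,11,12,13,14,15): XOR of data positions = 0⊕1⊕0⊕1⊕1⊕1⊕0 = 0
Codeword: 100100000101110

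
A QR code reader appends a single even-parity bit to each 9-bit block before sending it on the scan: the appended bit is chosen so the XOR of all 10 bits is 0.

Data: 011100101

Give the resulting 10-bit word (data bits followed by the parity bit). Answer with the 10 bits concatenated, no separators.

0111001011

XOR of the 9 data bits: 0⊕1⊕1⊕1⊕0⊕0⊕1⊕0⊕1 = 1
Parity bit = 1 (so all 10 bits XOR to 0).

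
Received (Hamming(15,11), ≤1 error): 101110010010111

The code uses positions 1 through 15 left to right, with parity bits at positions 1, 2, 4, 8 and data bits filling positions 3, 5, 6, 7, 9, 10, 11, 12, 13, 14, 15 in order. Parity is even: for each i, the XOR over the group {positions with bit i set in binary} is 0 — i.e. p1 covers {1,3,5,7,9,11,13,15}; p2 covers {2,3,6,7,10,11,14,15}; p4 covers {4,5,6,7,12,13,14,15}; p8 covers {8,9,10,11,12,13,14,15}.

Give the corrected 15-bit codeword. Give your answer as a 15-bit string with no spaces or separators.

s1 (pos 1,3,5,7,9,11,13,15): 1⊕1⊕1⊕0⊕0⊕1⊕1⊕1 = 0
s2 (pos 2,3,6,7,10,11,14,15): 0⊕1⊕0⊕0⊕0⊕1⊕1⊕1 = 0
s4 (pos 4,5,6,7,12,13,14,15): 1⊕1⊕0⊕0⊕0⊕1⊕1⊕1 = 1
s8 (pos 8,9,10,11,12,13,14,15): 1⊕0⊕0⊕1⊕0⊕1⊕1⊕1 = 1
Syndrome s8…s1 = 1100 → error at position 12.
Flip position 12: 101110010010111 → 101110010011111

101110010011111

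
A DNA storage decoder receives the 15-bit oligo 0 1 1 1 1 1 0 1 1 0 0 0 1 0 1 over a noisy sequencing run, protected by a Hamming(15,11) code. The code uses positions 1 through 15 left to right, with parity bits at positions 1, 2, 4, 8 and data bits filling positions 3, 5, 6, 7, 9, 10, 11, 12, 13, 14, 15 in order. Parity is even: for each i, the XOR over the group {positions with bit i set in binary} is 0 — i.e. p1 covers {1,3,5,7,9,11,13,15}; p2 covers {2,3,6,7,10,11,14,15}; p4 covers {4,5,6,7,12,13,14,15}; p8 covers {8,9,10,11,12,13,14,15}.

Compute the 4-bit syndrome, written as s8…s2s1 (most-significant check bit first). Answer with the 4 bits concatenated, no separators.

s1 (pos 1,3,5,7,9,11,13,15): 0⊕1⊕1⊕0⊕1⊕0⊕1⊕1 = 1
s2 (pos 2,3,6,7,10,11,14,15): 1⊕1⊕1⊕0⊕0⊕0⊕0⊕1 = 0
s4 (pos 4,5,6,7,12,13,14,15): 1⊕1⊕1⊕0⊕0⊕1⊕0⊕1 = 1
s8 (pos 8,9,10,11,12,13,14,15): 1⊕1⊕0⊕0⊕0⊕1⊕0⊕1 = 0
Syndrome s8…s1 = 0101 → error at position 5.

0101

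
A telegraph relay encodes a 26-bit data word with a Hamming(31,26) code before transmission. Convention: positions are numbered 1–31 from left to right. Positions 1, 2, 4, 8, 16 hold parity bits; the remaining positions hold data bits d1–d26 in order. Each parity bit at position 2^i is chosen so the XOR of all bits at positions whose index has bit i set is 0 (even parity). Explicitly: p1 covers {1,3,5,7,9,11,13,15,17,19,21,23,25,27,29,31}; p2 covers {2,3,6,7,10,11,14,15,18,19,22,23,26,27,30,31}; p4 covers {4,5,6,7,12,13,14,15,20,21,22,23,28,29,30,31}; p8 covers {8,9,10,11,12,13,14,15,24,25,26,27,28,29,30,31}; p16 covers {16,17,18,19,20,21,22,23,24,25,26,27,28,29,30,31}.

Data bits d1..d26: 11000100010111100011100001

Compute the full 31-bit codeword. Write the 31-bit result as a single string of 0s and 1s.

0110100001000100111100011100001

Place data at non-parity positions: p1 p2 1 p4 1 0 0 p8 0 1 0 0 0 1 0 p16 1 1 1 1 0 0 0 1 1 1 0 0 0 0 1
p1 (pos 1,3,5,7,9,11,13,15,17,19,21,23,25,27,29,31): XOR of data positions = 1⊕1⊕0⊕0⊕0⊕0⊕0⊕1⊕1⊕0⊕0⊕1⊕0⊕0⊕1 = 0
p2 (pos 2,3,6,7,10,11,14,15,18,19,22,23,26,27,30,31): XOR of data positions = 1⊕0⊕0⊕1⊕0⊕1⊕0⊕1⊕1⊕0⊕0⊕1⊕0⊕0⊕1 = 1
p4 (pos 4,5,6,7,12,13,14,15,20,21,22,23,28,29,30,31): XOR of data positions = 1⊕0⊕0⊕0⊕0⊕1⊕0⊕1⊕0⊕0⊕0⊕0⊕0⊕0⊕1 = 0
p8 (pos 8,9,10,11,12,13,14,15,24,25,26,27,28,29,30,31): XOR of data positions = 0⊕1⊕0⊕0⊕0⊕1⊕0⊕1⊕1⊕1⊕0⊕0⊕0⊕0⊕1 = 0
p16 (pos 16,17,18,19,20,21,22,23,24,25,26,27,28,29,30,31): XOR of data positions = 1⊕1⊕1⊕1⊕0⊕0⊕0⊕1⊕1⊕1⊕0⊕0⊕0⊕0⊕1 = 0
Codeword: 0110100001000100111100011100001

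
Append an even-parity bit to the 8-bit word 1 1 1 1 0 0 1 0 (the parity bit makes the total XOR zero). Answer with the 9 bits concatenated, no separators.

111100101

XOR of the 8 data bits: 1⊕1⊕1⊕1⊕0⊕0⊕1⊕0 = 1
Parity bit = 1 (so all 9 bits XOR to 0).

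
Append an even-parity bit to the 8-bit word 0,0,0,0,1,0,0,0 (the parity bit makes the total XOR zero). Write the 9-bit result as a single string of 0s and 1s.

XOR of the 8 data bits: 0⊕0⊕0⊕0⊕1⊕0⊕0⊕0 = 1
Parity bit = 1 (so all 9 bits XOR to 0).

000010001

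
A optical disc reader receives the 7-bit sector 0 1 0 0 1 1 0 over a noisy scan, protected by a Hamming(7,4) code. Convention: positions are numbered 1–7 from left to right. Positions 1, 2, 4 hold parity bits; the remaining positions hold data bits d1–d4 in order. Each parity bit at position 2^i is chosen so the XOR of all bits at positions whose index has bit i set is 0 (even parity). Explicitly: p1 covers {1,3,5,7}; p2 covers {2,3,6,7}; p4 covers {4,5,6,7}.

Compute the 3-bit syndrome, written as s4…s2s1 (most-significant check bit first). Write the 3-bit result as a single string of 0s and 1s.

s1 (pos 1,3,5,7): 0⊕0⊕1⊕0 = 1
s2 (pos 2,3,6,7): 1⊕0⊕1⊕0 = 0
s4 (pos 4,5,6,7): 0⊕1⊕1⊕0 = 0
Syndrome s4…s1 = 001 → error at position 1.

001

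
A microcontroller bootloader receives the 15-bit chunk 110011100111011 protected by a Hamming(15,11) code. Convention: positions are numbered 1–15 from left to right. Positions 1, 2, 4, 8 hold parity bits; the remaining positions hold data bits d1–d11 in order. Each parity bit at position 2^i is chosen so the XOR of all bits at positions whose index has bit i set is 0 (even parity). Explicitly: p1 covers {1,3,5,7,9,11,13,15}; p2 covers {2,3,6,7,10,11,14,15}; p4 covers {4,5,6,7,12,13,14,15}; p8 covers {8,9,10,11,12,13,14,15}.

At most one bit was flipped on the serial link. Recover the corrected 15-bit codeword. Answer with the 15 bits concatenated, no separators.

110011100101011

s1 (pos 1,3,5,7,9,11,13,15): 1⊕0⊕1⊕1⊕0⊕1⊕0⊕1 = 1
s2 (pos 2,3,6,7,10,11,14,15): 1⊕0⊕1⊕1⊕1⊕1⊕1⊕1 = 1
s4 (pos 4,5,6,7,12,13,14,15): 0⊕1⊕1⊕1⊕1⊕0⊕1⊕1 = 0
s8 (pos 8,9,10,11,12,13,14,15): 0⊕0⊕1⊕1⊕1⊕0⊕1⊕1 = 1
Syndrome s8…s1 = 1011 → error at position 11.
Flip position 11: 110011100111011 → 110011100101011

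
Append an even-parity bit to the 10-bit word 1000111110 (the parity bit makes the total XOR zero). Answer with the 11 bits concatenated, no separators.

10001111100

XOR of the 10 data bits: 1⊕0⊕0⊕0⊕1⊕1⊕1⊕1⊕1⊕0 = 0
Parity bit = 0 (so all 11 bits XOR to 0).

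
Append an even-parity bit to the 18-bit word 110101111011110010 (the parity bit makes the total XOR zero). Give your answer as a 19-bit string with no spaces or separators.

XOR of the 18 data bits: 1⊕1⊕0⊕1⊕0⊕1⊕1⊕1⊕1⊕0⊕1⊕1⊕1⊕1⊕0⊕0⊕1⊕0 = 0
Parity bit = 0 (so all 19 bits XOR to 0).

1101011110111100100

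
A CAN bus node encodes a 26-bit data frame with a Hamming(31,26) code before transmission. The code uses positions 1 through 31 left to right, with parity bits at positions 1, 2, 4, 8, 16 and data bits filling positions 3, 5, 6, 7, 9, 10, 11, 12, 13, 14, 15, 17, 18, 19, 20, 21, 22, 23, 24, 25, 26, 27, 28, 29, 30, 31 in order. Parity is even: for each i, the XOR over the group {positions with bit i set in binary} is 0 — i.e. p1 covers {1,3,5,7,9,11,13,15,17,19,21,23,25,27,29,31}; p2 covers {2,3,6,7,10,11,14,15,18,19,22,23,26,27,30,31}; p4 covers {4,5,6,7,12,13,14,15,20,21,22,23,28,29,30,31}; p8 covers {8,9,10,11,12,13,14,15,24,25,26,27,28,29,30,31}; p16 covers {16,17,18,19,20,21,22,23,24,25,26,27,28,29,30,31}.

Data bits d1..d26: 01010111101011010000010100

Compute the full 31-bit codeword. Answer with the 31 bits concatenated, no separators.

Place data at non-parity positions: p1 p2 0 p4 1 0 1 p8 0 1 1 1 1 0 1 p16 0 1 1 0 1 0 0 0 0 0 1 0 1 0 0
p1 (pos 1,3,5,7,9,11,13,15,17,19,21,23,25,27,29,31): XOR of data positions = 0⊕1⊕1⊕0⊕1⊕1⊕1⊕0⊕1⊕1⊕0⊕0⊕1⊕1⊕0 = 1
p2 (pos 2,3,6,7,10,11,14,15,18,19,22,23,26,27,30,31): XOR of data positions = 0⊕0⊕1⊕1⊕1⊕0⊕1⊕1⊕1⊕0⊕0⊕0⊕1⊕0⊕0 = 1
p4 (pos 4,5,6,7,12,13,14,15,20,21,22,23,28,29,30,31): XOR of data positions = 1⊕0⊕1⊕1⊕1⊕0⊕1⊕0⊕1⊕0⊕0⊕0⊕1⊕0⊕0 = 1
p8 (pos 8,9,10,11,12,13,14,15,24,25,26,27,28,29,30,31): XOR of data positions = 0⊕1⊕1⊕1⊕1⊕0⊕1⊕0⊕0⊕0⊕1⊕0⊕1⊕0⊕0 = 1
p16 (pos 16,17,18,19,20,21,22,23,24,25,26,27,28,29,30,31): XOR of data positions = 0⊕1⊕1⊕0⊕1⊕0⊕0⊕0⊕0⊕0⊕1⊕0⊕1⊕0⊕0 = 1
Codeword: 1101101101111011011010000010100

1101101101111011011010000010100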